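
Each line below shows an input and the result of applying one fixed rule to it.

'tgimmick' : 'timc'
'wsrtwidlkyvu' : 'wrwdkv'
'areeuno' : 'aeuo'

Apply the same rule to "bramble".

The rule is to keep every other character starting from the first (positions 1st, 3rd, 5th, ...).
"bramble" → "babe".

babe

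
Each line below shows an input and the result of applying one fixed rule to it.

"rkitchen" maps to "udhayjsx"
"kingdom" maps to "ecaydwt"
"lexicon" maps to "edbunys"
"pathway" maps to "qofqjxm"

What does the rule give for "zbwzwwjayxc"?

Rule — move the last 2 characters to the front (rotate right by 2), then shift every letter 10 places backward in the alphabet (wrapping around).
Starting from "zbwzwwjayxc": after the first operation, "xczbwzwwjay"; after the second, "nsprmpmmzqo".

nsprmpmmzqo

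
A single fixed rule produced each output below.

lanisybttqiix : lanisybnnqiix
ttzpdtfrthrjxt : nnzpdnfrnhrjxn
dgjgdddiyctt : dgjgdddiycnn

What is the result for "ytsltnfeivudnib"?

Looking at the pairs, the operation is to replace every "t" with "n".
On "ytsltnfeivudnib" that produces "ynslnnfeivudnib".

ynslnnfeivudnib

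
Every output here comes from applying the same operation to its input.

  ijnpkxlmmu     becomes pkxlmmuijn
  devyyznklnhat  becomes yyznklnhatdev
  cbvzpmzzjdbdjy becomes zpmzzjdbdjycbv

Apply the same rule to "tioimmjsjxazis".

The pattern: move the first 3 characters to the end (rotate left by 3).
So "tioimmjsjxazis" becomes "immjsjxazistio".

immjsjxazistio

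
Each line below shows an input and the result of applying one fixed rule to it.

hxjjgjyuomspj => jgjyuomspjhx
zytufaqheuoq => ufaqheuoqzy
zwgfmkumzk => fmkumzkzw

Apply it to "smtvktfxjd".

vktfxjdsm

Rule — move the first 2 characters to the end (rotate left by 2), then delete the first character.
"smtvktfxjd" → "tvktfxjdsm" → "vktfxjdsm".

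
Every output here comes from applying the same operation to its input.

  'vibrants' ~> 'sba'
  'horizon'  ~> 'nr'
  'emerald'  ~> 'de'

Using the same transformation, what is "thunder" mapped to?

ru

The transformation: take characters alternately from the front and the back (1st, last, 2nd, 2nd-last, ...), then keep one character in every 3, starting at position 2 (positions 2nd, 5th, 8th, ...).
For "thunder", step one produces "trheudn"; step two turns that into "ru".
(Check on "emerald": → "edmlear" → "de" ✓)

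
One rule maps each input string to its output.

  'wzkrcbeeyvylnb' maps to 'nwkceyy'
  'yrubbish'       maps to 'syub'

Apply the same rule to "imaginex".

Rule — move the last 2 characters to the front (rotate right by 2), then keep every other character starting from the first (positions 1st, 3rd, 5th, ...).
Starting from "imaginex": after the first operation, "eximagin"; after the second, "eiai".

eiai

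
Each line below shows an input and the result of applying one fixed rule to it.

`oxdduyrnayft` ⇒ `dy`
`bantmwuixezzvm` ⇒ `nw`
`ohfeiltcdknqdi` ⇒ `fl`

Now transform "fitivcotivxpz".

tc

The pattern: keep one character in every 3, starting at position 3 (positions 3rd, 6th, 9th, ...), then delete the last 2 characters.
Starting from "fitivcotivxpz": after the first operation, "tcip"; after the second, "tc".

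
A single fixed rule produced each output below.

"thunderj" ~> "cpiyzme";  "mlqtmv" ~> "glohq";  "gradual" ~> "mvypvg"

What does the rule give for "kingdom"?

dibyjh

Rule — shift every letter 5 places backward in the alphabet (wrapping around), then delete the first character.
On "kingdom": the first step gives "fdibyjh", and the second then gives "dibyjh".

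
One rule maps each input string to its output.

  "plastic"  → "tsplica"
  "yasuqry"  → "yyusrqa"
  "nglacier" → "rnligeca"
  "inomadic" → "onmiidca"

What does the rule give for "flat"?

The transformation: sort the characters into reverse alphabetical order.
On "flat" that produces "tlfa".

tlfa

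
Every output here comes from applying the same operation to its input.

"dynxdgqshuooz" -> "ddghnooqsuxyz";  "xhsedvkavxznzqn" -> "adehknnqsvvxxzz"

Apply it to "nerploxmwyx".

The transformation: sort the characters into alphabetical order.
For "nerploxmwyx" the result is "elmnoprwxxy".

elmnoprwxxy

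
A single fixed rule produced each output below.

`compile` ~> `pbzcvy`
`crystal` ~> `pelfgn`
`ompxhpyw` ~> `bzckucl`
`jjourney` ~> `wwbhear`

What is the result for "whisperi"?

juvfcre

Rule — delete the last character, then shift every letter 13 places forward in the alphabet (wrapping around) — i.e. ROT13.
Applying both steps to "whisperi": "whisper", then "juvfcre".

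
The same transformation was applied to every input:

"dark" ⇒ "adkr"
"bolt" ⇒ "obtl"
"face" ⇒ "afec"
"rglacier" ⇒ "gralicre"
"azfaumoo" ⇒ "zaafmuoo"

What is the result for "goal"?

Looking at the pairs, the operation is to swap each adjacent pair of characters (1↔2, 3↔4, ...).
Applying that to "goal" gives "ogla".

ogla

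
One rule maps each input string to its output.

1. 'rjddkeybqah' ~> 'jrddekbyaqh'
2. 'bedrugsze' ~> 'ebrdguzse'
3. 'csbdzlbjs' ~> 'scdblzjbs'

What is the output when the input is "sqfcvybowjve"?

Each output is the input with this applied: swap each adjacent pair of characters (1↔2, 3↔4, ...).
Doing the same to "sqfcvybowjve": "qscfyvobjwev".

qscfyvobjwev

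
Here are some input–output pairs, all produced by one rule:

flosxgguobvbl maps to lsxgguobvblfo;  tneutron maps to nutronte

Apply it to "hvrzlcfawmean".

The pattern: move the first 2 characters to the end (rotate left by 2), then swap the first and last characters.
For "hvrzlcfawmean", step one produces "rzlcfawmeanhv"; step two turns that into "vzlcfawmeanhr".

vzlcfawmeanhr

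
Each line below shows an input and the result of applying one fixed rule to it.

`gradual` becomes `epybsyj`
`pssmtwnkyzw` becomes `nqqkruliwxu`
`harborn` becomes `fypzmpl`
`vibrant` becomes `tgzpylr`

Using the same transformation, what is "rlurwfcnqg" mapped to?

The rule is to shift every letter 2 places backward in the alphabet (wrapping around).
For "rlurwfcnqg" the result is "pjspudaloe".

pjspudaloe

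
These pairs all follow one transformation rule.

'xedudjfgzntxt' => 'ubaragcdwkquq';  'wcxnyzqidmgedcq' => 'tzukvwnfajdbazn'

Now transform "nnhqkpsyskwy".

In each case the input is transformed by: shift every letter 3 places backward in the alphabet (wrapping around).
"nnhqkpsyskwy" → "kkenhmpvphtv".

kkenhmpvphtv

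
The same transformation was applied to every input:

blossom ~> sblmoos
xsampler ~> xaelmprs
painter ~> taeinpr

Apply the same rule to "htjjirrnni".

Each output is the input with this applied: sort the characters into alphabetical order, then move the last character to the front.
For "htjjirrnni", step one produces "hiijjnnrrt"; step two turns that into "thiijjnnrr".

thiijjnnrr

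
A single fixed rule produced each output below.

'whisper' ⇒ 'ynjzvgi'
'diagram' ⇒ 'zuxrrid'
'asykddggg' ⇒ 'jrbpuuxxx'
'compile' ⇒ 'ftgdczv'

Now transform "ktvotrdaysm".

The pattern: shift every letter 9 places backward in the alphabet (wrapping around), then swap each adjacent pair of characters (1↔2, 3↔4, ...).
Applying both steps to "ktvotrdaysm": "bkmfkiurpjd", then "kbfmikrujpd".

kbfmikrujpd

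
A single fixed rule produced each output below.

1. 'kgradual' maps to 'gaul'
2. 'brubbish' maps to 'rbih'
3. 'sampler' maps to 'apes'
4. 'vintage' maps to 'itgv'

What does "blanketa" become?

lnea

The pattern: move the first character to the end, then keep every other character starting from the first (positions 1st, 3rd, 5th, ...).
"blanketa" → "lanketab" → "lnea".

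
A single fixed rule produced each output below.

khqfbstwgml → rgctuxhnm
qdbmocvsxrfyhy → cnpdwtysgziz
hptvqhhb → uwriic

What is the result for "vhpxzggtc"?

Rule — delete the first 2 characters, then shift every letter 1 place forward in the alphabet (wrapping around).
On "vhpxzggtc": the first step gives "pxzggtc", and the second then gives "qyahhud".

qyahhud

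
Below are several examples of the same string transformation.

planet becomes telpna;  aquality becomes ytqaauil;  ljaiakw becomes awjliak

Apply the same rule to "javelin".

lnajevi

The rule is to swap each adjacent pair of characters (1↔2, 3↔4, ...), then move the last 2 characters to the front (rotate right by 2).
Applying both steps to "javelin": "ajeviln", then "lnajevi".
(Check on "aquality": → "qaauilyt" → "ytqaauil" ✓)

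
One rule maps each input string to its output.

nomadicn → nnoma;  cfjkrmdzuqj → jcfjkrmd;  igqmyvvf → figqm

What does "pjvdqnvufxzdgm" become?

Looking at the pairs, the operation is to move the last character to the front, then delete the last 3 characters.
So "pjvdqnvufxzdgm" becomes "mpjvdqnvufx".

mpjvdqnvufx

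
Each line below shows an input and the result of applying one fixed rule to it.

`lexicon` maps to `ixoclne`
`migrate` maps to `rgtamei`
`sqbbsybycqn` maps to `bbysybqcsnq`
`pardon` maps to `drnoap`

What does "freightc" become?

iehgctrf

Each output is the input with this applied: move the first 2 characters to the end (rotate left by 2), then swap each adjacent pair of characters (1↔2, 3↔4, ...).
Working it through for "freightc": intermediate "eightcfr", final "iehgctrf".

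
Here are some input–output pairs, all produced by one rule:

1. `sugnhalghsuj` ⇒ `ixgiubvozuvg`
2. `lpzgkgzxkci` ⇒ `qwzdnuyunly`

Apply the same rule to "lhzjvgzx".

nlzvnxju

In each case the input is transformed by: move the last 2 characters to the front (rotate right by 2), then shift every letter 12 places backward in the alphabet (wrapping around).
For "lhzjvgzx" the result is "nlzvnxju".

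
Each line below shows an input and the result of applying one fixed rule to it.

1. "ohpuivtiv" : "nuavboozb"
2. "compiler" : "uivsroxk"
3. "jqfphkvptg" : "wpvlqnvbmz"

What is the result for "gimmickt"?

The rule is to swap each adjacent pair of characters (1↔2, 3↔4, ...), then shift every letter 6 places forward in the alphabet (wrapping around).
Starting from "gimmickt": after the first operation, "igmmcitk"; after the second, "omssiozq".

omssiozq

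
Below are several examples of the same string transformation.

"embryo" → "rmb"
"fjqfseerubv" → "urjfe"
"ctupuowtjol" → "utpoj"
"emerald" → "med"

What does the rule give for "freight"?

Looking at the pairs, the operation is to sort the characters into reverse alphabetical order, then keep every other character starting from the second (positions 2nd, 4th, 6th, ...).
So "freight" becomes "rhf".

rhf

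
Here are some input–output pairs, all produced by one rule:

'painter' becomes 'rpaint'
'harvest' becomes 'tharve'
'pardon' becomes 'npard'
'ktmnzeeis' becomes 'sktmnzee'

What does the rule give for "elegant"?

Each output is the input with this applied: move the last character to the front, then delete the last character.
Applying both steps to "elegant": "telegan", then "telega".

telega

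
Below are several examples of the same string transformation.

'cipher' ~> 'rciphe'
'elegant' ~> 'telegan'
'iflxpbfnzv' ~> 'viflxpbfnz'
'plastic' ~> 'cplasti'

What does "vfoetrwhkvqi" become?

ivfoetrwhkvq

The pattern: move the last character to the front.
"vfoetrwhkvqi" → "ivfoetrwhkvq".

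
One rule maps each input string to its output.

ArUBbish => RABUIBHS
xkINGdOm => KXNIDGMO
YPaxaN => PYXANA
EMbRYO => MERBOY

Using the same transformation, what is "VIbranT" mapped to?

In each case the input is transformed by: swap each adjacent pair of characters (1↔2, 3↔4, ...), then convert every letter to uppercase.
For "VIbranT", step one produces "IVrbnaT"; step two turns that into "IVRBNAT".

IVRBNAT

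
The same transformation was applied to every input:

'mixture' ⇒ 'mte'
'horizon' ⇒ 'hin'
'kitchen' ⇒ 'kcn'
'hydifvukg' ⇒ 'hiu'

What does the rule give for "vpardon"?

In each case the input is transformed by: keep one character in every 3, starting at position 1 (positions 1st, 4th, 7th, ...).
Doing the same to "vpardon": "vrn".

vrn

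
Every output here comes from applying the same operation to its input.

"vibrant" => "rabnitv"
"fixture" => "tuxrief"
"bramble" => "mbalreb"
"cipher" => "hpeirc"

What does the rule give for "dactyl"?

Looking at the pairs, the operation is to take characters alternately from the front and the back (1st, last, 2nd, 2nd-last, ...), then reverse the string.
Starting from "dactyl": after the first operation, "dlayct"; after the second, "tcyald".

tcyald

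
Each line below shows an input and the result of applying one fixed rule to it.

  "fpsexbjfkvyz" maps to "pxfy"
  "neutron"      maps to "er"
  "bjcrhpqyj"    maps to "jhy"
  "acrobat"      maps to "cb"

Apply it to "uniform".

Looking at the pairs, the operation is to keep one character in every 3, starting at position 2 (positions 2nd, 5th, 8th, ...).
Applying that to "uniform" gives "no".

no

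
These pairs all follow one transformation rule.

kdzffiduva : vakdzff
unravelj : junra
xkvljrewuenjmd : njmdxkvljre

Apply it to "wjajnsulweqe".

eqewjajns

Looking at the pairs, the operation is to swap the front and back halves of the string, then delete the first 3 characters.
Working it through for "wjajnsulweqe": intermediate "ulweqewjajns", final "eqewjajns".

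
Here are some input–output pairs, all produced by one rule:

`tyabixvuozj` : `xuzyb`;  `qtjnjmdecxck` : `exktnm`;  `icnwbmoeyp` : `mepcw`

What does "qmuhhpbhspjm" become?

hpmmhp

Each output is the input with this applied: keep every other character starting from the second (positions 2nd, 4th, 6th, ...), then move the last 3 characters to the front (rotate right by 3).
For "qmuhhpbhspjm", step one produces "mhphpm"; step two turns that into "hpmmhp".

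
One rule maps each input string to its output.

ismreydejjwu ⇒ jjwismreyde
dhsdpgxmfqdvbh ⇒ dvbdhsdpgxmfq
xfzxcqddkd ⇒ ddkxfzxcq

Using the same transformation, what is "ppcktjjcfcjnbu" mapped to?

jnbppcktjjcfc

In each case the input is transformed by: delete the last character, then move the last 3 characters to the front (rotate right by 3).
"ppcktjjcfcjnbu" → "ppcktjjcfcjnb" → "jnbppcktjjcfc".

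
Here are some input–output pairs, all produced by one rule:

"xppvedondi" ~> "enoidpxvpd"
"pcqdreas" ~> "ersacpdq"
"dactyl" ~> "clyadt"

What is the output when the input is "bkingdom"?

Each output is the input with this applied: swap each adjacent pair of characters (1↔2, 3↔4, ...), then swap the front and back halves of the string.
Starting from "bkingdom": after the first operation, "kbnidgmo"; after the second, "dgmokbni".

dgmokbni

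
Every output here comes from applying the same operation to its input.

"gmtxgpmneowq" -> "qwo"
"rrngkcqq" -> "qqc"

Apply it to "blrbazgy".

Looking at the pairs, the operation is to reverse the string, then keep only the first 3 characters.
Starting from "blrbazgy": after the first operation, "ygzabrlb"; after the second, "ygz".

ygz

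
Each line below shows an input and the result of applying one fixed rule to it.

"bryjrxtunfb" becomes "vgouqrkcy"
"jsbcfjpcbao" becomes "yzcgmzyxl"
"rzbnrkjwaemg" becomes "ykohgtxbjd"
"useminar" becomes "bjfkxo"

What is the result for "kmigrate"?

fdoxqb

The pattern: delete the first 2 characters, then shift every letter 3 places backward in the alphabet (wrapping around).
Working it through for "kmigrate": intermediate "igrate", final "fdoxqb".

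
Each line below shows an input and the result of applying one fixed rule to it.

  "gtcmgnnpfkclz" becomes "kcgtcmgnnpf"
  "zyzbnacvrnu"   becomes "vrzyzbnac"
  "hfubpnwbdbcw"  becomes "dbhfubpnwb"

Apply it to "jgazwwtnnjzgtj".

The rule is to delete the last 2 characters, then move the last 2 characters to the front (rotate right by 2).
Applying both steps to "jgazwwtnnjzgtj": "jgazwwtnnjzg", then "zgjgazwwtnnj".

zgjgazwwtnnj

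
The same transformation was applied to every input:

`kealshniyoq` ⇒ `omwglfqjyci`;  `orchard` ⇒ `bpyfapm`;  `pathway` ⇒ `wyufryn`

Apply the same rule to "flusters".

qpcrqsjd

Rule — reverse the string, then shift every letter 2 places backward in the alphabet (wrapping around).
"flusters" → "sretsulf" → "qpcrqsjd".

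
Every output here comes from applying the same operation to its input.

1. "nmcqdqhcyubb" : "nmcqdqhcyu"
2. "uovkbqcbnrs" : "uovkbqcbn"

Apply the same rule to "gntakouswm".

gntakous

The pattern: delete the last 2 characters.
"gntakouswm" → "gntakous".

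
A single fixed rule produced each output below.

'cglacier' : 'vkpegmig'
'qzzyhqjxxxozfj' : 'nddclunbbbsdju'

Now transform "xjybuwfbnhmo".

The transformation: swap the first and last characters, then shift every letter 4 places forward in the alphabet (wrapping around).
"xjybuwfbnhmo" → "ojybuwfbnhmx" → "sncfyajfrlqb".

sncfyajfrlqb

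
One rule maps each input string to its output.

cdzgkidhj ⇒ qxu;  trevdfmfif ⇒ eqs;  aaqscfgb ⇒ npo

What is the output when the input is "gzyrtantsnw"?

Each output is the input with this applied: shift every letter 13 places forward in the alphabet (wrapping around) — i.e. ROT13, then keep one character in every 3, starting at position 2 (positions 2nd, 5th, 8th, ...).
Working it through for "gzyrtantsnw": intermediate "tmlegnagfaj", final "mggj".

mggj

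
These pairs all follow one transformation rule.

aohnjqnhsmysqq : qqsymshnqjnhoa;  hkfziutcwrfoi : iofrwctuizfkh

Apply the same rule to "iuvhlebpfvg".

gvfpbelhvui

What's happening: reverse the string.
Doing the same to "iuvhlebpfvg": "gvfpbelhvui".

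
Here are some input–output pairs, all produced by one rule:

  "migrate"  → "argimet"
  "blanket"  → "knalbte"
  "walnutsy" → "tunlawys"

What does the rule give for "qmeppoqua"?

What's happening: move the last 2 characters to the front (rotate right by 2), then reverse the string.
For "qmeppoqua", step one produces "uaqmeppoq"; step two turns that into "qoppemqau".

qoppemqau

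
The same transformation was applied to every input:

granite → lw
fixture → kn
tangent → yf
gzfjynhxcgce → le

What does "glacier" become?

The pattern: shift every letter 5 places forward in the alphabet (wrapping around), then keep only the first 2 characters.
Doing the same to "glacier": "lq".

lq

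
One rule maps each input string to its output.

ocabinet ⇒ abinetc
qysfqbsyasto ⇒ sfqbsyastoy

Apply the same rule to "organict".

Each output is the input with this applied: delete the first character, then move the first character to the end.
On "organict" that produces "ganictr".

ganictr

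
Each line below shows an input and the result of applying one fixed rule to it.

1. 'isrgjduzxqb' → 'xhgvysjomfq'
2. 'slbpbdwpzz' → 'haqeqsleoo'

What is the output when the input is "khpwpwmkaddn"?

The transformation: shift every letter 11 places backward in the alphabet (wrapping around).
For "khpwpwmkaddn" the result is "zwelelbzpssc".

zwelelbzpssc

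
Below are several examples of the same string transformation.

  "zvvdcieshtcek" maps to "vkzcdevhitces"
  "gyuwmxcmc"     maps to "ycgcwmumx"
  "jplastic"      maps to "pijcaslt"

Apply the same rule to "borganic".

oibcgarn

What's happening: swap each adjacent pair of characters (1↔2, 3↔4, ...), then take characters alternately from the front and the back (1st, last, 2nd, 2nd-last, ...).
Starting from "borganic": after the first operation, "obgrnaci"; after the second, "oibcgarn".
(Check on "zvvdcieshtcek": → "vzdvicsetheck" → "vkzcdevhitces" ✓)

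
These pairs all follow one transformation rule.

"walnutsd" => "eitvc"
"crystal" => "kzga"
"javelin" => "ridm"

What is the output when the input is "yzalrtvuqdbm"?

ghitzbdcy

Each output is the input with this applied: delete the last 3 characters, then shift every letter 8 places forward in the alphabet (wrapping around).
For "yzalrtvuqdbm", step one produces "yzalrtvuq"; step two turns that into "ghitzbdcy".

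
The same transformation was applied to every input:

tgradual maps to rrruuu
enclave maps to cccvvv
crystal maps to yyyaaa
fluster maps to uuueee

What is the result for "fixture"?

xxxrrr

What's happening: keep one character in every 3, starting at position 3 (positions 3rd, 6th, 9th, ...), then repeat every character 3 times.
Starting from "fixture": after the first operation, "xr"; after the second, "xxxrrr".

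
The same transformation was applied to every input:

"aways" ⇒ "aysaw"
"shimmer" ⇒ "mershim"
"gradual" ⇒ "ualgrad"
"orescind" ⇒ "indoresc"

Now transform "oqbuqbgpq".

Each output is the input with this applied: move the last 3 characters to the front (rotate right by 3).
Doing the same to "oqbuqbgpq": "gpqoqbuqb".

gpqoqbuqb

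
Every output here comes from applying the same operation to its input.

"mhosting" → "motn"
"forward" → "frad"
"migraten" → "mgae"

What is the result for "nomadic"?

nmdc

The transformation: keep every other character starting from the first (positions 1st, 3rd, 5th, ...).
"nomadic" → "nmdc".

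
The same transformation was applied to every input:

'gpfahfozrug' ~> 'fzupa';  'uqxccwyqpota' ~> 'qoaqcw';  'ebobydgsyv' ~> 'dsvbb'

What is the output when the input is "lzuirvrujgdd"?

ugdziv

What's happening: keep every other character starting from the second (positions 2nd, 4th, 6th, ...), then move the last 3 characters to the front (rotate right by 3).
On "lzuirvrujgdd": the first step gives "zivugd", and the second then gives "ugdziv".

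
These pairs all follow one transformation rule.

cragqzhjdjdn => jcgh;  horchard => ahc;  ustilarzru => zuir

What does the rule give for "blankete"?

ebn

The rule is to move the last 3 characters to the front (rotate right by 3), then keep one character in every 3, starting at position 1 (positions 1st, 4th, 7th, ...).
"blankete" → "ebn".
(Check on "horchard": → "ardhorch" → "ahc" ✓)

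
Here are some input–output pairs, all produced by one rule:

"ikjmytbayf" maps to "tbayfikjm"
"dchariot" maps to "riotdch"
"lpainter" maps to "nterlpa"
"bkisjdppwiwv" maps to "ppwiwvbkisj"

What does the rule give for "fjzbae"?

Each output is the input with this applied: swap the front and back halves of the string, then delete the last character.
For "fjzbae", step one produces "baefjz"; step two turns that into "baefj".

baefj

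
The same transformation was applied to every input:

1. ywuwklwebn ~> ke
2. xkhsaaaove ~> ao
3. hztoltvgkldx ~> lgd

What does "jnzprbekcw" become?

rk

In each case the input is transformed by: delete the first 3 characters, then keep one character in every 3, starting at position 2 (positions 2nd, 5th, 8th, ...).
Applying both steps to "jnzprbekcw": "prbekcw", then "rk".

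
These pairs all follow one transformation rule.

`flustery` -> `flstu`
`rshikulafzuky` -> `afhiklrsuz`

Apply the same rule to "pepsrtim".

epprs

What's happening: delete the last 3 characters, then sort the characters into alphabetical order.
"pepsrtim" → "pepsr" → "epprs".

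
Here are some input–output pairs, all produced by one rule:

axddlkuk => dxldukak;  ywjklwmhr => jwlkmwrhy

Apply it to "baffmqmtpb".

The pattern: move the first character to the end, then swap each adjacent pair of characters (1↔2, 3↔4, ...).
On "baffmqmtpb": the first step gives "affmqmtpbb", and the second then gives "famfmqptbb".

famfmqptbb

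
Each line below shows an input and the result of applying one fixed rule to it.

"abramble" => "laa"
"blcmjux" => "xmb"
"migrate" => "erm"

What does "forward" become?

Looking at the pairs, the operation is to keep one character in every 3, starting at position 1 (positions 1st, 4th, 7th, ...), then reverse the string.
Starting from "forward": after the first operation, "fwd"; after the second, "dwf".

dwf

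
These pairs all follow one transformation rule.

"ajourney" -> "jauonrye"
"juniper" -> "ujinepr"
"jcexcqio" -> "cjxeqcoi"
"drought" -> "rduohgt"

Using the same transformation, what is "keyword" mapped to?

The pattern: swap each adjacent pair of characters (1↔2, 3↔4, ...).
So "keyword" becomes "ekwyrod".

ekwyrod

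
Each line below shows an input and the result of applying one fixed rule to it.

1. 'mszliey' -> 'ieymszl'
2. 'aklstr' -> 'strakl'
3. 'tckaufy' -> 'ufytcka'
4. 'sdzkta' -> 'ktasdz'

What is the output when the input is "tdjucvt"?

cvttdju

Each output is the input with this applied: move the last 3 characters to the front (rotate right by 3).
So "tdjucvt" becomes "cvttdju".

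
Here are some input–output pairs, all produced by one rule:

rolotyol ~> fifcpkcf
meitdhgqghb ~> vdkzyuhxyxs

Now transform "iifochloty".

Rule — shift every letter 9 places backward in the alphabet (wrapping around), then swap each adjacent pair of characters (1↔2, 3↔4, ...).
For "iifochloty" the result is "zzfwytfcpk".

zzfwytfcpk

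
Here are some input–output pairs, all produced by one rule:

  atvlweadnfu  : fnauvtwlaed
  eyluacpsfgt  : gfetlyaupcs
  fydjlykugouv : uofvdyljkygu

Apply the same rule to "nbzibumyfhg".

The transformation: move the last 3 characters to the front (rotate right by 3), then swap each adjacent pair of characters (1↔2, 3↔4, ...).
Applying both steps to "nbzibumyfhg": "fhgnbzibumy", then "hfngzbbimuy".

hfngzbbimuy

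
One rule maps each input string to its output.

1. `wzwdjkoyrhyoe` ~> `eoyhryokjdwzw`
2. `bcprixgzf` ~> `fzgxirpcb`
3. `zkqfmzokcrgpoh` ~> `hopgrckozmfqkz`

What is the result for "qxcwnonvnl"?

lnvnonwcxq

Each output is the input with this applied: reverse the string.
"qxcwnonvnl" → "lnvnonwcxq".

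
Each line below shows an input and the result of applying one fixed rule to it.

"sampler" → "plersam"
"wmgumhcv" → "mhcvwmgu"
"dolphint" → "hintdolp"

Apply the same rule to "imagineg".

The pattern: move the last 3 characters to the front (rotate right by 3), then move the last character to the front.
Applying both steps to "imagineg": "negimagi", then "inegimag".

inegimag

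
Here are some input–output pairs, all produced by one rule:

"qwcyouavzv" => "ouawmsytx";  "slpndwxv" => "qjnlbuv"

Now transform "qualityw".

osyjgrw

Rule — delete the last character, then shift every letter 2 places backward in the alphabet (wrapping around).
Working it through for "qualityw": intermediate "quality", final "osyjgrw".
(Check on "qwcyouavzv": → "qwcyouavz" → "ouawmsytx" ✓)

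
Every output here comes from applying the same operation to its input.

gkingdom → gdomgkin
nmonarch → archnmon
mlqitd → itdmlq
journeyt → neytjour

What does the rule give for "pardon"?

Looking at the pairs, the operation is to swap the front and back halves of the string.
So "pardon" becomes "donpar".

donpar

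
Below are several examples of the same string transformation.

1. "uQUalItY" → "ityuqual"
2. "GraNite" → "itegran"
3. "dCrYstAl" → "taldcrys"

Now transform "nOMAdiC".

The transformation: move the last 3 characters to the front (rotate right by 3), then convert every letter to lowercase.
Working it through for "nOMAdiC": intermediate "diCnOMA", final "dicnoma".

dicnoma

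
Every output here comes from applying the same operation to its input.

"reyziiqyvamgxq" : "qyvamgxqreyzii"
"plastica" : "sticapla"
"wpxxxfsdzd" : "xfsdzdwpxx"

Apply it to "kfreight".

eightkfr

The pattern: move the last character to the front, then swap the front and back halves of the string.
Starting from "kfreight": after the first operation, "tkfreigh"; after the second, "eightkfr".
(Check on "plastica": → "aplastic" → "sticapla" ✓)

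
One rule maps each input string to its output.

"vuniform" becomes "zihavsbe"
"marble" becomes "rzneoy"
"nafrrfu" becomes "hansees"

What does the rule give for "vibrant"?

What's happening: move the last character to the front, then shift every letter 13 places forward in the alphabet (wrapping around) — i.e. ROT13.
"vibrant" → "tvibran" → "givoena".

givoena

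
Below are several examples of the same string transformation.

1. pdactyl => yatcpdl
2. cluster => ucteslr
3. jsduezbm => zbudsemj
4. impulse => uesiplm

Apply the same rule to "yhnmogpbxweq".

Each output is the input with this applied: sort the characters into reverse alphabetical order, then take characters alternately from the front and the back (1st, last, 2nd, 2nd-last, ...).
For "yhnmogpbxweq", step one produces "yxwqponmhgeb"; step two turns that into "ybxewgqhpmon".

ybxewgqhpmon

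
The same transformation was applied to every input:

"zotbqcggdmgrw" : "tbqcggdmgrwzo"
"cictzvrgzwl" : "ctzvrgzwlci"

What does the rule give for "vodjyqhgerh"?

What's happening: move the first 2 characters to the end (rotate left by 2).
So "vodjyqhgerh" becomes "djyqhgerhvo".

djyqhgerhvo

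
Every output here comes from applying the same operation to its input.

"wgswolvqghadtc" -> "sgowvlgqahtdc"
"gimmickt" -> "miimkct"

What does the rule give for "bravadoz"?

aravodz

The pattern: delete the first character, then swap each adjacent pair of characters (1↔2, 3↔4, ...).
For "bravadoz", step one produces "ravadoz"; step two turns that into "aravodz".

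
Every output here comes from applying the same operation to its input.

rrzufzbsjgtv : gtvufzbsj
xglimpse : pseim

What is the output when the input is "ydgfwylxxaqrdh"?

rdhfwylxxaq

Each output is the input with this applied: delete the first 3 characters, then move the last 3 characters to the front (rotate right by 3).
Starting from "ydgfwylxxaqrdh": after the first operation, "fwylxxaqrdh"; after the second, "rdhfwylxxaq".
(Check on "rrzufzbsjgtv": → "ufzbsjgtv" → "gtvufzbsj" ✓)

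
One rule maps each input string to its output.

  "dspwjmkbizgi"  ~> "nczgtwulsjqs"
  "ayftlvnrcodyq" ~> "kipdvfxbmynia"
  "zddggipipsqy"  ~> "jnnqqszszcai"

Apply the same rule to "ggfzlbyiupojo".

qqpjvlisezyty

What's happening: shift every letter 10 places forward in the alphabet (wrapping around).
So "ggfzlbyiupojo" becomes "qqpjvlisezyty".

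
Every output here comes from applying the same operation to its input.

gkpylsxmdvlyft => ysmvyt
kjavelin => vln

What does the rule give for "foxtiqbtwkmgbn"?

In each case the input is transformed by: delete the first 3 characters, then keep every other character starting from the first (positions 1st, 3rd, 5th, ...).
For "foxtiqbtwkmgbn", step one produces "tiqbtwkmgbn"; step two turns that into "tqtkgn".

tqtkgn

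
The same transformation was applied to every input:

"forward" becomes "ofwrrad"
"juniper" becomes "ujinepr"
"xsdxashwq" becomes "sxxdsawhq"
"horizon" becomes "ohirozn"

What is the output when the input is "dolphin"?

In each case the input is transformed by: swap each adjacent pair of characters (1↔2, 3↔4, ...).
"dolphin" → "odplihn".

odplihn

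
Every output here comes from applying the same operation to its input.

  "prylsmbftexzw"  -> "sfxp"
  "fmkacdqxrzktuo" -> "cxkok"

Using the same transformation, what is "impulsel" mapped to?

Looking at the pairs, the operation is to move the first 3 characters to the end (rotate left by 3), then keep one character in every 3, starting at position 2 (positions 2nd, 5th, 8th, ...).
Starting from "impulsel": after the first operation, "ulselimp"; after the second, "llp".

llp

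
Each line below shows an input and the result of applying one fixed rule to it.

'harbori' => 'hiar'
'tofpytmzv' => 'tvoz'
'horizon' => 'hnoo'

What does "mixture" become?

meir

What's happening: take characters alternately from the front and the back (1st, last, 2nd, 2nd-last, ...), then keep only the first 4 characters.
"mixture" → "meirxut" → "meir".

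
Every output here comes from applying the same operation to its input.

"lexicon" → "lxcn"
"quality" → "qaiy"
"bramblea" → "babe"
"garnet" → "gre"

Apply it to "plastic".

Looking at the pairs, the operation is to keep every other character starting from the first (positions 1st, 3rd, 5th, ...).
For "plastic" the result is "patc".

patc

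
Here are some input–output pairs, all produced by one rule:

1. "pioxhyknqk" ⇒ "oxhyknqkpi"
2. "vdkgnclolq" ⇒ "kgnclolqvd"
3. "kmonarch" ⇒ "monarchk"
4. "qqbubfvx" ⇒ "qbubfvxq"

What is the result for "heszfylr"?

eszfylrh

In each case the input is transformed by: swap the front and back halves of the string, then move the last 3 characters to the front (rotate right by 3).
Applying that to "heszfylr" gives "eszfylrh".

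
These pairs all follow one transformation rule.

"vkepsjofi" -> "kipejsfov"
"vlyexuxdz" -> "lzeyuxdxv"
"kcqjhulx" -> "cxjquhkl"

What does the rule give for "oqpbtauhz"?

Each output is the input with this applied: swap the first and last characters, then swap each adjacent pair of characters (1↔2, 3↔4, ...).
On "oqpbtauhz": the first step gives "zqpbtauho", and the second then gives "qzbpathuo".

qzbpathuo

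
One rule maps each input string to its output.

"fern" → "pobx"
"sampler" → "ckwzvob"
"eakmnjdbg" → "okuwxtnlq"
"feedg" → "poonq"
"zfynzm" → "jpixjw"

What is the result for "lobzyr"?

vyljib

The pattern: shift every letter 10 places forward in the alphabet (wrapping around).
So "lobzyr" becomes "vyljib".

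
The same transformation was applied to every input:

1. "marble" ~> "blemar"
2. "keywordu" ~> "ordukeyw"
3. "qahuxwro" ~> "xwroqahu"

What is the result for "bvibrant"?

rantbvib

Looking at the pairs, the operation is to swap the front and back halves of the string.
So "bvibrant" becomes "rantbvib".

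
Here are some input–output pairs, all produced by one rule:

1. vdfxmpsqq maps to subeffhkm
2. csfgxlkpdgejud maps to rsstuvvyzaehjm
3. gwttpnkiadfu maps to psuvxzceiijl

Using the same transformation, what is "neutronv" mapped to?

In each case the input is transformed by: sort the characters into alphabetical order, then shift every letter 11 places backward in the alphabet (wrapping around).
For "neutronv", step one produces "ennortuv"; step two turns that into "tccdgijk".
(Check on "gwttpnkiadfu": → "adfgiknpttuw" → "psuvxzceiijl" ✓)

tccdgijk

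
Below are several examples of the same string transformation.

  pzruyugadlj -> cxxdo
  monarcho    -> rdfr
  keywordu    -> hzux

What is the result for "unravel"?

qdh

Rule — keep every other character starting from the second (positions 2nd, 4th, 6th, ...), then shift every letter 3 places forward in the alphabet (wrapping around).
"unravel" → "nae" → "qdh".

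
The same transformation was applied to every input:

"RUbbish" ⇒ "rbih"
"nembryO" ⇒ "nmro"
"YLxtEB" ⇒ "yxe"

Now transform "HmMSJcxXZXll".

The rule is to keep every other character starting from the first (positions 1st, 3rd, 5th, ...), then convert every letter to lowercase.
Applying both steps to "HmMSJcxXZXll": "HMJxZl", then "hmjxzl".

hmjxzl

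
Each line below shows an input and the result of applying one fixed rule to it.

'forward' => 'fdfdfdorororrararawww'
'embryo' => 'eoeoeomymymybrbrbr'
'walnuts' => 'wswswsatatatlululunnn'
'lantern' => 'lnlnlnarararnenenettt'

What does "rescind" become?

Looking at the pairs, the operation is to repeat every character 3 times, then take characters alternately from the front and the back (1st, last, 2nd, 2nd-last, ...).
For "rescind", step one produces "rrreeesssccciiinnnddd"; step two turns that into "rdrdrdenenensisisiccc".
(Check on "embryo": → "eeemmmbbbrrryyyooo" → "eoeoeomymymybrbrbr" ✓)

rdrdrdenenensisisiccc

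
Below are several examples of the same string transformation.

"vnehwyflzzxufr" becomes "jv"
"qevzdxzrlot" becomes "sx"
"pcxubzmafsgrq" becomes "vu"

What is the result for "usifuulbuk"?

What's happening: shift every letter 4 places forward in the alphabet (wrapping around), then keep only the last 2 characters.
Doing the same to "usifuulbuk": "yo".
(Check on "vnehwyflzzxufr": → "zrilacjpddbyjv" → "jv" ✓)

yo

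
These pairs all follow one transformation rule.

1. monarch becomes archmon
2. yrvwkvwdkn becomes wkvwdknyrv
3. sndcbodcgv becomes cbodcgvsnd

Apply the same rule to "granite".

nitegra

What's happening: move the first 3 characters to the end (rotate left by 3).
Doing the same to "granite": "nitegra".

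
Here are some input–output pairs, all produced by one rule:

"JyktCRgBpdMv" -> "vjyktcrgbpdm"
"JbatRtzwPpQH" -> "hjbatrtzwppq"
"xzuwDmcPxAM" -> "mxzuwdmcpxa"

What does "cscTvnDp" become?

pcsctvnd

The transformation: move the last character to the front, then convert every letter to lowercase.
Applying both steps to "cscTvnDp": "pcscTvnD", then "pcsctvnd".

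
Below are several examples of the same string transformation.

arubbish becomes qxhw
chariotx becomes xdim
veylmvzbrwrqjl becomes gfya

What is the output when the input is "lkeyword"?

ldgs

The pattern: shift every letter 11 places backward in the alphabet (wrapping around), then keep only the last 4 characters.
Working it through for "lkeyword": intermediate "aztnldgs", final "ldgs".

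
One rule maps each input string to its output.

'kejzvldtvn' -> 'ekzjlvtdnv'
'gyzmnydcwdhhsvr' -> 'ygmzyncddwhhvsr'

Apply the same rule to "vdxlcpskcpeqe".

dvlxpckspcqee

What's happening: swap each adjacent pair of characters (1↔2, 3↔4, ...).
For "vdxlcpskcpeqe" the result is "dvlxpckspcqee".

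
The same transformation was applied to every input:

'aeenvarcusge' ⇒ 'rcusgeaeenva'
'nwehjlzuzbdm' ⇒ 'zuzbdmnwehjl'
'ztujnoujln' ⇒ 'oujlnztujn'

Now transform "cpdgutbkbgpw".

bkbgpwcpdgut

In each case the input is transformed by: swap the front and back halves of the string.
So "cpdgutbkbgpw" becomes "bkbgpwcpdgut".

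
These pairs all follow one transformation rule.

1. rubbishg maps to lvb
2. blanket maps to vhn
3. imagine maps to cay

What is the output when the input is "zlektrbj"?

tev

In each case the input is transformed by: shift every letter 6 places backward in the alphabet (wrapping around), then keep one character in every 3, starting at position 1 (positions 1st, 4th, 7th, ...).
For "zlektrbj", step one produces "tfyenlvd"; step two turns that into "tev".
(Check on "imagine": → "cguachy" → "cay" ✓)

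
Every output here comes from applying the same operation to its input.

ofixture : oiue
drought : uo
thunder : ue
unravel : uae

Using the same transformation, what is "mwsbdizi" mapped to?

ii

In each case the input is transformed by: swap each adjacent pair of characters (1↔2, 3↔4, ...), then keep only the vowels.
Applying both steps to "mwsbdizi": "wmbsidiz", then "ii".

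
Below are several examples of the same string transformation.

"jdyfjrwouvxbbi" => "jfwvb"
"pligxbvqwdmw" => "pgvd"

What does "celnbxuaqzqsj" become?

cnuzj

The rule is to keep one character in every 3, starting at position 1 (positions 1st, 4th, 7th, ...).
Applying that to "celnbxuaqzqsj" gives "cnuzj".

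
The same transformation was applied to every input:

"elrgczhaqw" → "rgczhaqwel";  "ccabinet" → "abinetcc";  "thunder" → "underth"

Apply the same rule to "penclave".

nclavepe

The transformation: move the first 2 characters to the end (rotate left by 2).
Doing the same to "penclave": "nclavepe".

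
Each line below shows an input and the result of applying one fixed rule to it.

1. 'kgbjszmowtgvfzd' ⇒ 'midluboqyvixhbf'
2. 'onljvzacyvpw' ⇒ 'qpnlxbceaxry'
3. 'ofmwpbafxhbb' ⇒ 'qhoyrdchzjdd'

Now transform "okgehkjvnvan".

qmigjmlxpxcp

Rule — shift every letter 2 places forward in the alphabet (wrapping around).
So "okgehkjvnvan" becomes "qmigjmlxpxcp".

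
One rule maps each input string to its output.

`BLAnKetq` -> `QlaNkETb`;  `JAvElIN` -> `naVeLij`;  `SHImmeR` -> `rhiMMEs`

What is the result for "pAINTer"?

Looking at the pairs, the operation is to swap the first and last characters, then flip the case of every letter.
For "pAINTer", step one produces "rAINTep"; step two turns that into "RaintEP".

RaintEP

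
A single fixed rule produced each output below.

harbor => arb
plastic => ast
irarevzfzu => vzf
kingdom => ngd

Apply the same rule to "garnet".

arn

Rule — move the last 2 characters to the front (rotate right by 2), then keep only the last 3 characters.
Working it through for "garnet": intermediate "etgarn", final "arn".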